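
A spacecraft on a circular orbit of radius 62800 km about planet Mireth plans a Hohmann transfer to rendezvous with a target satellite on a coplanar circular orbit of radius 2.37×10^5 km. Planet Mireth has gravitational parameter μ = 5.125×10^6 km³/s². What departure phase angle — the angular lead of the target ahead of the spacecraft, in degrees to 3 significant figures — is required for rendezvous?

φ = 89.5°

Semi-major axis of the transfer orbit: a_t = (62800 + 2.370×10^5)/2 = 1.499×10^5 km.
Transfer time t = π√(a_t³/μ) = 80539 s.
Target angular speed ω₂ = √(μ/r₂³) = 1.9621×10^-5 rad/s.
Angle swept by the target during transfer: ω₂·t = 1.5803 rad = 90.54°.
Arrival is 180° from departure on the ellipse, so φ = 180° − 90.54° = 89.5°.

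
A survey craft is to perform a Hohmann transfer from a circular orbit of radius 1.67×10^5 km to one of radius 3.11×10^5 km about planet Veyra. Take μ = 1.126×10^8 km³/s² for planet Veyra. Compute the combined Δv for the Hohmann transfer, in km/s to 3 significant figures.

Transfer-ellipse semi-major axis a_t = (r₁ + r₂)/2 = (1.670×10^5 + 3.110×10^5)/2 = 2.390×10^5 km.
At r₁ the circular-orbit speed is v₁ = √(μ/r₁) = 25.966 km/s.
On the transfer ellipse at r₁, vis-viva equation gives v_p = √[μ(2/r₁ − 1/a_t)] = 29.620 km/s.
First burn Δv₁ = |v_p − v₁| = 3.654 km/s.
Circular speed at r₂: v₂ = √(μ/r₂) = 19.028 km/s.
Transfer-orbit speed at r₂: v_a = √[μ(2/r₂ − 1/a_t)] = 15.906 km/s.
Second burn Δv₂ = |v₂ − v_a| = 3.122 km/s.
Δv = Δv₁ + Δv₂ = 3.654 + 3.122 = 6.776 km/s.

Δv = 6.78 km/s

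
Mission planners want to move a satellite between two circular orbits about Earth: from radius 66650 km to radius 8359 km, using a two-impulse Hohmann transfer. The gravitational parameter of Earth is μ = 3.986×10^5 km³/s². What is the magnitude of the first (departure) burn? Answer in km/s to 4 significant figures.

The Hohmann ellipse has a_t = (r₁ + r₂)/2 = 37504.5 km.
On the circular orbit at r = 66650 km, v_c = √(μ/r) = 2.446 km/s.
Transfer-orbit speed at the same r (vis-viva, a = a_t): v_t = √[μ(2/r − 1/a_t)] = 1.155 km/s.
Δv₁ = |v_t − v_c| = |1.155 − 2.446| = 1.291 km/s.

Δv₁ = 1.291 km/s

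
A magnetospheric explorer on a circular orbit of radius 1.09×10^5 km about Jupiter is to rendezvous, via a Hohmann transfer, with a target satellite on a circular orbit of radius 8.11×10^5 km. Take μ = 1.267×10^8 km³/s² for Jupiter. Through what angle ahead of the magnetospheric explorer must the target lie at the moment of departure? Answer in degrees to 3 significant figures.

φ = 103°

Semi-major axis of the transfer orbit: a_t = (1.090×10^5 + 8.110×10^5)/2 = 4.600×10^5 km.
The half-period of the transfer ellipse is t = π√(a_t³/μ) = 87080 s.
The target's mean motion on its circular orbit is ω₂ = √(μ/r₂³) = 1.541×10^-5 rad/s.
Angle swept by the target during transfer: ω₂·t = 1.342 rad = 76.89°.
The magnetospheric explorer traverses 180° on the transfer ellipse, so the target must lead by 180° − 76.89° = 103°.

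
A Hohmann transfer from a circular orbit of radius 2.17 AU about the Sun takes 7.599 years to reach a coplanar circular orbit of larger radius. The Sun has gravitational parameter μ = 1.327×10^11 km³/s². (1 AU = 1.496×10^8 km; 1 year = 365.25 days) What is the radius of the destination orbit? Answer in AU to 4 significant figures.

r₂ = 10.10 AU

In km: r₁ = 2.17 × 1.496×10^8 = 3.24632×10^8 km.
Transfer time t = 7.599 years × 365.25 × 86400 s = 2.398062024×10^8 s, and t = π√(a_t³/μ).
So a_t = (μ t²/π²)^(1/3) = (1.327×10^11 × (2.398062024×10^8)² / π²)^(1/3) = 9.1783×10^8 km.
Since a_t = (r₁ + r₂)/2, r₂ = 2a_t − r₁ = 2×9.1783×10^8 − 3.24632×10^8 = 1.511028×10^9 km.
In AU: r₂ = 1.511028×10^9 / 1.496×10^8 = 10.10 AU.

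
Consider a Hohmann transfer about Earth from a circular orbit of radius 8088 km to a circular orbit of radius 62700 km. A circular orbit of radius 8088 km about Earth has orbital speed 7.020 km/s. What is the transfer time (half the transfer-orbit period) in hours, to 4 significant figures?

From the circular-orbit relation v² = μ/r at r = 8088 km: μ = v²r = (7.020)² × 8088 = 3.98580×10^5 km³/s².
Semi-major axis of the transfer orbit: a_t = (8088 + 62700)/2 = 35394 km.
Half the transfer-orbit period gives t = π√(a_t³/μ) = 33135 s.
Converting: 33135 s ÷ 3600 s/hour = 9.204 hours.

t = 9.204 hours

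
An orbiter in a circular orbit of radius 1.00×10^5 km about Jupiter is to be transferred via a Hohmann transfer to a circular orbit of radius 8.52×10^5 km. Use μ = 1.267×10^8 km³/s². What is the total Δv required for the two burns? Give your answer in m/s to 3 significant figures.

Δv = 18600 m/s

Transfer-ellipse semi-major axis a_t = (r₁ + r₂)/2 = (1.000×10^5 + 8.520×10^5)/2 = 4.760×10^5 km.
At r₁ the circular-orbit speed is v₁ = √(μ/r₁) = 35.595 km/s.
On the transfer ellipse at r₁, vis-viva equation gives v_p = √[μ(2/r₁ − 1/a_t)] = 47.622 km/s.
First burn Δv₁ = |v_p − v₁| = 12.027 km/s.
At r₂, v₂ = √(μ/r₂) = 12.1946 km/s.
Transfer-orbit speed at r₂: v_a = √[μ(2/r₂ − 1/a_t)] = 5.58940 km/s.
Second burn Δv₂ = |v₂ − v_a| = 6.6052 km/s.
Total Δv = Δv₁ + Δv₂ = 18.63 km/s.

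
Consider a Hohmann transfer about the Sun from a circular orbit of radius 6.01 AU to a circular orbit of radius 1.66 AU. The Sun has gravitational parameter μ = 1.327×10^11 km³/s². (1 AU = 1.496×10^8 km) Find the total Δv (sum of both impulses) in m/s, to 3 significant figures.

In km: r₁ = 6.01 × 1.496×10^8 = 8.99096×10^8 km; r₂ = 1.66 × 1.496×10^8 = 2.48336×10^8 km.
The Hohmann ellipse has a_t = (r₁ + r₂)/2 = 5.73716×10^8 km.
Circular speed at r₁: v₁ = √(μ/r₁) = √(1.327×10^11/8.99096×10^8) = 12.149 km/s.
Transfer-orbit speed at r₁ (vis-viva): v_a = √[μ(2/r₁ − 1/a_t)] = 7.9929 km/s.
First burn Δv₁ = |v_a − v₁| = 4.156 km/s.
At r₂, v₂ = √(μ/r₂) = 23.116 km/s.
Transfer-orbit speed at r₂: v_p = √[μ(2/r₂ − 1/a_t)] = 28.938 km/s.
Second burn Δv₂ = |v₂ − v_p| = 5.822 km/s.
Total Δv = Δv₁ + Δv₂ = 9.978 km/s.

Δv = 9980 m/s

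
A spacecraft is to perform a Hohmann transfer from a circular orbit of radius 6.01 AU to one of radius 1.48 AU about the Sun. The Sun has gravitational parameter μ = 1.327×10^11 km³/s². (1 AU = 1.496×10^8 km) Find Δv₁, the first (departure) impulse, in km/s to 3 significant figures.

Δv₁ = 4.51 km/s

In km: r₁ = 6.01 × 1.496×10^8 = 8.99096×10^8 km; r₂ = 1.48 × 1.496×10^8 = 2.21408×10^8 km.
The Hohmann ellipse has a_t = (r₁ + r₂)/2 = 5.60252×10^8 km.
Circular speed at r = 8.99096×10^8 km: v_c = √(μ/r) = 12.149 km/s.
Vis-viva on the transfer ellipse at r = 8.99096×10^8 km gives v_t = √[μ(2/r − 1/a_t)] = 7.6373 km/s.
Δv₁ = |v_t − v_c| = |7.6373 − 12.149| = 4.512 km/s.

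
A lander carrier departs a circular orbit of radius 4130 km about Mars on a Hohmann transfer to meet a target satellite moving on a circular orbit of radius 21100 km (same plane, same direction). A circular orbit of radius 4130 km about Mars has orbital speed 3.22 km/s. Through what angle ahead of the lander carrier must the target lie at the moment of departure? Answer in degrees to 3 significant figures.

From the circular-orbit relation v² = μ/r at r = 4130 km: μ = v²r = (3.22)² × 4130 = 42821.5 km³/s².
Semi-major axis of the transfer orbit: a_t = (4130 + 21100)/2 = 12615 km.
Transfer time t = π√(a_t³/μ) = 21510 s.
Target angular speed ω₂ = √(μ/r₂³) = 6.7516×10^-5 rad/s.
Angle swept by the target during transfer: ω₂·t = 1.4523 rad = 83.21°.
The lander carrier traverses 180° on the transfer ellipse, so the target must lead by 180° − 83.21° = 96.8°.

φ = 96.8°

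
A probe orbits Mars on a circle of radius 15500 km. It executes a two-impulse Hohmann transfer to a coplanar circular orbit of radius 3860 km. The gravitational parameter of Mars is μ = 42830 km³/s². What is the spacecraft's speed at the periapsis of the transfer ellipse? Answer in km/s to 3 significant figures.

v = 4.22 km/s

Semi-major axis of the transfer orbit: a_t = (15500 + 3860)/2 = 9680 km.
The periapsis of the transfer ellipse is at r = 3860 km.
Applying v² = μ(2/r − 1/a_t): v = 4.215 km/s.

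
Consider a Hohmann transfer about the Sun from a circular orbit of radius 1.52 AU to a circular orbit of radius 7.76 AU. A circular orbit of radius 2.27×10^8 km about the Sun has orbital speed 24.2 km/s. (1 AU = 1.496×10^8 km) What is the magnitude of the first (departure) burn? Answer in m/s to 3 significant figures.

Δv₁ = 7090 m/s

From the circular-orbit relation v² = μ/r at r = 2.27×10^8 km: μ = v²r = (24.2)² × 2.27×10^8 = 1.32940×10^11 km³/s².
In km: r₁ = 1.52 × 1.496×10^8 = 2.27392×10^8 km; r₂ = 7.76 × 1.496×10^8 = 1.160896×10^9 km.
Semi-major axis of the transfer orbit: a_t = (2.27392×10^8 + 1.160896×10^9)/2 = 6.94144×10^8 km.
Circular speed at r = 2.27392×10^8 km: v_c = √(μ/r) = 24.18 km/s.
Vis-viva on the transfer ellipse at r = 2.27392×10^8 km gives v_t = √[μ(2/r − 1/a_t)] = 31.27 km/s.
Δv₁ = |v_t − v_c| = |31.27 − 24.18| = 7.090 km/s.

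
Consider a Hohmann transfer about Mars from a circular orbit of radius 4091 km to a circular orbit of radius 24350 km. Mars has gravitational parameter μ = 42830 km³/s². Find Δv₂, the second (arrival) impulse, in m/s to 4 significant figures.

Δv₂ = 614.9 m/s

Transfer-ellipse semi-major axis a_t = (r₁ + r₂)/2 = (4091 + 24350)/2 = 14220.5 km.
On the circular orbit at r = 24350 km, v_c = √(μ/r) = 1.32625 km/s.
Transfer-orbit speed at the same r (vis-viva, a = a_t): v_t = √[μ(2/r − 1/a_t)] = 0.711348 km/s.
Δv₂ = |v_t − v_c| = |0.711348 − 1.32625| = 0.6149 km/s.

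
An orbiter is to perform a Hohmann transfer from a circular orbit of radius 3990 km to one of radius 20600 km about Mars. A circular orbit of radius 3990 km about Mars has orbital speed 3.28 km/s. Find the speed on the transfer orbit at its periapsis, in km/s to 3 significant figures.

From the circular-orbit relation v² = μ/r at r = 3990 km: μ = v²r = (3.28)² × 3990 = 42926.0 km³/s².
The Hohmann ellipse has a_t = (r₁ + r₂)/2 = 12295 km.
At periapsis, r = 3990 km.
Applying v² = μ(2/r − 1/a_t): v = 4.246 km/s.

v = 4.25 km/s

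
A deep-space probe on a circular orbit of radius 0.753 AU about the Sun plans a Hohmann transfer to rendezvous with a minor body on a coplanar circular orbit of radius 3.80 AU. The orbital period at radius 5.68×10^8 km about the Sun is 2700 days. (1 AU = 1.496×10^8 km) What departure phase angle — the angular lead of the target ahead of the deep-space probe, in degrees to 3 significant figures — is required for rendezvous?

From Kepler's third law T² = 4π²r³/μ at r = 5.68×10^8 km, T = 2700 days = 2700 × 86400 s = 2.3328×10^8 s: μ = 4π²r³/T² = 1.32938×10^11 km³/s².
In km: r₁ = 0.753 × 1.496×10^8 = 1.126488×10^8 km; r₂ = 3.80 × 1.496×10^8 = 5.6848×10^8 km.
Transfer-ellipse semi-major axis a_t = (r₁ + r₂)/2 = (1.126488×10^8 + 5.6848×10^8)/2 = 3.405644×10^8 km.
Transfer time t = π√(a_t³/μ) = 5.4153×10^7 s.
The target's mean motion on its circular orbit is ω₂ = √(μ/r₂³) = 2.6900×10^-8 rad/s.
Angle swept by the target during transfer: ω₂·t = 1.4567 rad = 83.46°.
Arrival is 180° from departure on the ellipse, so φ = 180° − 83.46° = 96.5°.

φ = 96.5°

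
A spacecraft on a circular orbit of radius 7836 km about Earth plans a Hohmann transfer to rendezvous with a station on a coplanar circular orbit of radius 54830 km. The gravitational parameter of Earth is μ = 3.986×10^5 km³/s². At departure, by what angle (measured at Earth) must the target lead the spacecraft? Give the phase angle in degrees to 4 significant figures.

Transfer-ellipse semi-major axis a_t = (r₁ + r₂)/2 = (7836 + 54830)/2 = 31333 km.
Transfer time t = π√(a_t³/μ) = 27600 s.
Target angular speed ω₂ = √(μ/r₂³) = 4.917×10^-5 rad/s.
Angle swept by the target during transfer: ω₂·t = 1.3571 rad = 77.76°.
Arrival is 180° from departure on the ellipse, so φ = 180° − 77.76° = 102.2°.

φ = 102.2°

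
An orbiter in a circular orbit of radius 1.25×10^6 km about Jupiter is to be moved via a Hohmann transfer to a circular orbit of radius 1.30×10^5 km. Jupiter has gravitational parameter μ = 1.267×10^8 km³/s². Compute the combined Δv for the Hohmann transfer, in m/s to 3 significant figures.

Δv = 16500 m/s

The Hohmann ellipse has a_t = (r₁ + r₂)/2 = 6.900×10^5 km.
At r₁ the circular-orbit speed is v₁ = √(μ/r₁) = 10.068 km/s.
Transfer-orbit speed at r₁ (vis-viva): v_a = √[μ(2/r₁ − 1/a_t)] = 4.3700 km/s.
First burn Δv₁ = |v_a − v₁| = 5.698 km/s.
Circular speed at r₂: v₂ = √(μ/r₂) = 31.22 km/s.
Transfer-orbit speed at r₂: v_p = √[μ(2/r₂ − 1/a_t)] = 42.02 km/s.
Second burn Δv₂ = |v₂ − v_p| = 10.80 km/s.
Δv = Δv₁ + Δv₂ = 5.698 + 10.80 = 16.50 km/s.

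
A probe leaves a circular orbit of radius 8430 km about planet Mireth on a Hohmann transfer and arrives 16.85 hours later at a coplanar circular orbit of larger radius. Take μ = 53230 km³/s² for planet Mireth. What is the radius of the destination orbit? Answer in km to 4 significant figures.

Transfer time t = 16.85 hours = 60660 s, and t = π√(a_t³/μ).
So a_t = (μ t²/π²)^(1/3) = (53230 × (60660)² / π²)^(1/3) = 27074 km.
Since a_t = (r₁ + r₂)/2, r₂ = 2a_t − r₁ = 2×27074 − 8430 = 45718 km.

r₂ = 45720 km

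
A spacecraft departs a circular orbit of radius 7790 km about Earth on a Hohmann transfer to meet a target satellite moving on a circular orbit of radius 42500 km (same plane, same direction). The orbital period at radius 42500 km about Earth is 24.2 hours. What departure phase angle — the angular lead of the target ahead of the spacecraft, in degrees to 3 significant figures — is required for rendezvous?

φ = 98.1°

From Kepler's third law T² = 4π²r³/μ at r = 42500 km, T = 24.2 hours = 24.2 × 3600 s = 87120 s: μ = 4π²r³/T² = 3.99292×10^5 km³/s².
Transfer-ellipse semi-major axis a_t = (r₁ + r₂)/2 = (7790 + 42500)/2 = 25145 km.
Transfer time t = π√(a_t³/μ) = 19824 s.
Target angular speed ω₂ = √(μ/r₂³) = 7.2121×10^-5 rad/s.
Angle swept by the target during transfer: ω₂·t = 1.4297 rad = 81.92°.
Arrival is 180° from departure on the ellipse, so φ = 180° − 81.92° = 98.1°.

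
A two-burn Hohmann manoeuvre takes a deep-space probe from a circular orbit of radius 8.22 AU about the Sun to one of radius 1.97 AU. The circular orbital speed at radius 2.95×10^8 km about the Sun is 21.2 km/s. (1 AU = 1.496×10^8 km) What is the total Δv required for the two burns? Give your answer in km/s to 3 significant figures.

From the circular-orbit relation v² = μ/r at r = 2.95×10^8 km: μ = v²r = (21.2)² × 2.95×10^8 = 1.32585×10^11 km³/s².
In km: r₁ = 8.22 × 1.496×10^8 = 1.229712×10^9 km; r₂ = 1.97 × 1.496×10^8 = 2.94712×10^8 km.
The Hohmann ellipse has a_t = (r₁ + r₂)/2 = 7.62212×10^8 km.
At r₁ the circular-orbit speed is v₁ = √(μ/r₁) = 10.3835 km/s.
On the transfer ellipse at r₁, v² = μ(2/r − 1/a) gives v_a = √[μ(2/r₁ − 1/a_t)] = 6.45663 km/s.
First burn Δv₁ = |v_a − v₁| = 3.9269 km/s.
At r₂, v₂ = √(μ/r₂) = 21.2104 km/s.
Transfer-orbit speed at r₂: v_p = √[μ(2/r₂ − 1/a_t)] = 26.9409 km/s.
Second burn Δv₂ = |v₂ − v_p| = 5.7305 km/s.
Δv = Δv₁ + Δv₂ = 3.9269 + 5.7305 = 9.657 km/s.

Δv = 9.66 km/s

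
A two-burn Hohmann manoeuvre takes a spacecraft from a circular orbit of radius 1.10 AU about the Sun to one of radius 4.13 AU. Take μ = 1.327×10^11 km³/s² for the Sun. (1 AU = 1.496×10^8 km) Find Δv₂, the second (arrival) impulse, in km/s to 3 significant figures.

In km: r₁ = 1.10 × 1.496×10^8 = 1.6456×10^8 km; r₂ = 4.13 × 1.496×10^8 = 6.17848×10^8 km.
Semi-major axis of the transfer orbit: a_t = (1.6456×10^8 + 6.17848×10^8)/2 = 3.91204×10^8 km.
On the circular orbit at r = 6.17848×10^8 km, v_c = √(μ/r) = 14.655 km/s.
Vis-viva on the transfer ellipse at r = 6.17848×10^8 km gives v_t = √[μ(2/r − 1/a_t)] = 9.5051 km/s.
Δv₂ = |v_t − v_c| = |9.5051 − 14.655| = 5.150 km/s.

Δv₂ = 5.15 km/s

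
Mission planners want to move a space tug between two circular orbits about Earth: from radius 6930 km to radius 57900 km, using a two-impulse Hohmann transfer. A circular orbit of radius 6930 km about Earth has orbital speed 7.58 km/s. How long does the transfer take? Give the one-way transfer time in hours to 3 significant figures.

From the circular-orbit relation v² = μ/r at r = 6930 km: μ = v²r = (7.58)² × 6930 = 3.98173×10^5 km³/s².
The Hohmann ellipse has a_t = (r₁ + r₂)/2 = 32415 km.
By Kepler's third law the transfer-orbit period is T = 2π√(a_t³/μ), so t = T/2 = 29060 s.
Converting: 29060 s ÷ 3600 s/hour = 8.07 hours.

t = 8.07 hours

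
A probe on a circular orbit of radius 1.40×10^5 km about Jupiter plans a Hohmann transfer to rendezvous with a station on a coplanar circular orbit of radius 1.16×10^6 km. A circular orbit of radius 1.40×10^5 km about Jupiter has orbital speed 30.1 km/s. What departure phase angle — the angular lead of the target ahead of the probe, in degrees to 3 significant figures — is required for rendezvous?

φ = 104°

From the circular-orbit relation v² = μ/r at r = 1.40×10^5 km: μ = v²r = (30.1)² × 1.40×10^5 = 1.26841×10^8 km³/s².
Transfer-ellipse semi-major axis a_t = (r₁ + r₂)/2 = (1.400×10^5 + 1.160×10^6)/2 = 6.500×10^5 km.
The half-period of the transfer ellipse is t = π√(a_t³/μ) = 1.4618048×10^5 s.
The target's mean motion on its circular orbit is ω₂ = √(μ/r₂³) = 9.0145392×10^-6 rad/s.
Angle swept by the target during transfer: ω₂·t = 1.3177497 rad = 75.501°.
Arrival is 180° from departure on the ellipse, so φ = 180° − 75.501° = 104°.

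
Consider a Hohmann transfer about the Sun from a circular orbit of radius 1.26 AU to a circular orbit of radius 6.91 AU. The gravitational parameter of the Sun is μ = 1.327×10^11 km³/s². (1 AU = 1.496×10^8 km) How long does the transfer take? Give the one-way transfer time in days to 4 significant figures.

In km: r₁ = 1.26 × 1.496×10^8 = 1.88496×10^8 km; r₂ = 6.91 × 1.496×10^8 = 1.033736×10^9 km.
Semi-major axis of the transfer orbit: a_t = (1.88496×10^8 + 1.033736×10^9)/2 = 6.11116×10^8 km.
By Kepler's third law the transfer-orbit period is T = 2π√(a_t³/μ), so t = T/2 = 1.303×10^8 s.
Converting: 1.303×10^8 s ÷ 86400 s/day = 1508 days.

t = 1508 days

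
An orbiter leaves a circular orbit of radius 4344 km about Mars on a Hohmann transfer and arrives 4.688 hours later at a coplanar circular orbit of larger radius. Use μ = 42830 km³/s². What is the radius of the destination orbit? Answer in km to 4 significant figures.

r₂ = 17120 km

Transfer time t = 4.688 hours = 16876.8 s, and t = π√(a_t³/μ).
So a_t = (μ t²/π²)^(1/3) = (42830 × (16876.8)² / π²)^(1/3) = 10732 km.
Since a_t = (r₁ + r₂)/2, r₂ = 2a_t − r₁ = 2×10732 − 4344 = 17120 km.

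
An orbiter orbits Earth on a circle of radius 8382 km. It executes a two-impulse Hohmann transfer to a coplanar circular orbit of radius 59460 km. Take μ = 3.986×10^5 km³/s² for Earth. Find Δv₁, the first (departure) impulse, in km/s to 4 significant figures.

Semi-major axis of the transfer orbit: a_t = (8382 + 59460)/2 = 33921 km.
On the circular orbit at r = 8382 km, v_c = √(μ/r) = 6.896 km/s.
Vis-viva on the transfer ellipse at r = 8382 km gives v_t = √[μ(2/r − 1/a_t)] = 9.130 km/s.
Δv₁ = |v_t − v_c| = |9.130 − 6.896| = 2.234 km/s.

Δv₁ = 2.234 km/s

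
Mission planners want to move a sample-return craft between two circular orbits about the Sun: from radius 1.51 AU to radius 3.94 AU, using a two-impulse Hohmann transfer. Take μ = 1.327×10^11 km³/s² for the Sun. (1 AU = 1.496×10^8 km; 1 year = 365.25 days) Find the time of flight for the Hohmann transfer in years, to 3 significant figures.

In km: r₁ = 1.51 × 1.496×10^8 = 2.25896×10^8 km; r₂ = 3.94 × 1.496×10^8 = 5.89424×10^8 km.
Semi-major axis of the transfer orbit: a_t = (2.25896×10^8 + 5.89424×10^8)/2 = 4.0766×10^8 km.
Transfer time t = π√(a_t³/μ) = π√((4.0766×10^8)³ / 1.327×10^11) = 7.098×10^7 s.
Converting: 7.098×10^7 s ÷ 3.15576×10^7 s/year (365.25 × 86400) = 2.25 years.

t = 2.25 years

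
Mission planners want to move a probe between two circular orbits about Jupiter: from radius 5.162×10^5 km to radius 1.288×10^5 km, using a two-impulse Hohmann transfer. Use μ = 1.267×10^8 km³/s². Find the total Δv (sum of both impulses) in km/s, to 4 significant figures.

Semi-major axis of the transfer orbit: a_t = (5.162×10^5 + 1.288×10^5)/2 = 3.225×10^5 km.
At r₁ the circular-orbit speed is v₁ = √(μ/r₁) = 15.667 km/s.
Transfer-orbit speed at r₁ (vis-viva): v_a = √[μ(2/r₁ − 1/a_t)] = 9.9008 km/s.
First burn Δv₁ = |v_a − v₁| = 5.766 km/s.
Circular speed at r₂: v₂ = √(μ/r₂) = 31.364 km/s.
Transfer-orbit speed at r₂: v_p = √[μ(2/r₂ − 1/a_t)] = 39.680 km/s.
Second burn Δv₂ = |v₂ − v_p| = 8.316 km/s.
Δv = Δv₁ + Δv₂ = 5.766 + 8.316 = 14.08 km/s.

Δv = 14.08 km/s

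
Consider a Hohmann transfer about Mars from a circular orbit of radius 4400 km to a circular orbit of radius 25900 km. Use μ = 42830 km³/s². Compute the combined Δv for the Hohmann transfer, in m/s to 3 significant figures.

Δv = 1550 m/s

Transfer-ellipse semi-major axis a_t = (r₁ + r₂)/2 = (4400 + 25900)/2 = 15150 km.
Circular speed at r₁: v₁ = √(μ/r₁) = √(42830/4400) = 3.1200 km/s.
On the transfer ellipse at r₁, vis-viva gives v_p = √[μ(2/r₁ − 1/a_t)] = 4.0794 km/s.
First burn Δv₁ = |v_p − v₁| = 0.9594 km/s.
Circular speed at r₂: v₂ = √(μ/r₂) = 1.28595 km/s.
Transfer-orbit speed at r₂: v_a = √[μ(2/r₂ − 1/a_t)] = 0.693017 km/s.
Second burn Δv₂ = |v₂ − v_a| = 0.5929 km/s.
Δv = Δv₁ + Δv₂ = 0.9594 + 0.5929 = 1.552 km/s.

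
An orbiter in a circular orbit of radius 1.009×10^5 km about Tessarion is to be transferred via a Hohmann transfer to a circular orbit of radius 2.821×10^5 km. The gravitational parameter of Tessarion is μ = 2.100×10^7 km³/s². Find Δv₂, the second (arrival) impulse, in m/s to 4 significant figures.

Transfer-ellipse semi-major axis a_t = (r₁ + r₂)/2 = (1.009×10^5 + 2.821×10^5)/2 = 1.915×10^5 km.
Circular speed at r = 2.821×10^5 km: v_c = √(μ/r) = 8.628 km/s.
Transfer-orbit speed at the same r (vis-viva, a = a_t): v_t = √[μ(2/r − 1/a_t)] = 6.263 km/s.
Δv₂ = |v_t − v_c| = |6.263 − 8.628| = 2.365 km/s.

Δv₂ = 2365 m/s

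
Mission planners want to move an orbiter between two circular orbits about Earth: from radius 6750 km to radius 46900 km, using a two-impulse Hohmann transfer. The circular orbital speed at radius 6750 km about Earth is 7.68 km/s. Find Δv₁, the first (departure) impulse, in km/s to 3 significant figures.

From the circular-orbit relation v² = μ/r at r = 6750 km: μ = v²r = (7.68)² × 6750 = 3.98131×10^5 km³/s².
The Hohmann ellipse has a_t = (r₁ + r₂)/2 = 26825 km.
On the circular orbit at r = 6750 km, v_c = √(μ/r) = 7.6800 km/s.
Vis-viva on the transfer ellipse at r = 6750 km gives v_t = √[μ(2/r − 1/a_t)] = 10.155 km/s.
Δv₁ = |v_t − v_c| = |10.155 − 7.6800| = 2.475 km/s.

Δv₁ = 2.47 km/s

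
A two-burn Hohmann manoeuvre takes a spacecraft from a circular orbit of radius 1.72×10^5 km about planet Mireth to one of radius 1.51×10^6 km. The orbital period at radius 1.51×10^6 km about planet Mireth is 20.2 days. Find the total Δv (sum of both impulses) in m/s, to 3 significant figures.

Δv = 8450 m/s

From Kepler's third law T² = 4π²r³/μ at r = 1.51×10^6 km, T = 20.2 days = 20.2 × 86400 s = 1.74528×10^6 s: μ = 4π²r³/T² = 4.46232×10^7 km³/s².
Semi-major axis of the transfer orbit: a_t = (1.720×10^5 + 1.510×10^6)/2 = 8.410×10^5 km.
Circular speed at r₁: v₁ = √(μ/r₁) = √(4.46232×10^7/1.720×10^5) = 16.1070 km/s.
Transfer-orbit speed at r₁ (vis-viva equation): v_p = √[μ(2/r₁ − 1/a_t)] = 21.5827 km/s.
First burn Δv₁ = |v_p − v₁| = 5.4757 km/s.
At r₂, v₂ = √(μ/r₂) = 5.43615 km/s.
Transfer-orbit speed at r₂: v_a = √[μ(2/r₂ − 1/a_t)] = 2.45843 km/s.
Second burn Δv₂ = |v₂ − v_a| = 2.9777 km/s.
Δv = Δv₁ + Δv₂ = 5.4757 + 2.9777 = 8.453 km/s.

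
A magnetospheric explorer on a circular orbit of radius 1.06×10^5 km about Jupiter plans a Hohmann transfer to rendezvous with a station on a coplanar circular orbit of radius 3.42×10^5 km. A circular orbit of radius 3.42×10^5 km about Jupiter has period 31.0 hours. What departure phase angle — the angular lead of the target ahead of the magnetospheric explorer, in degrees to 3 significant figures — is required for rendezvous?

φ = 84.6°

From Kepler's third law T² = 4π²r³/μ at r = 3.42×10^5 km, T = 31.0 hours = 31.0 × 3600 s = 1.116×10^5 s: μ = 4π²r³/T² = 1.26797×10^8 km³/s².
Transfer-ellipse semi-major axis a_t = (r₁ + r₂)/2 = (1.060×10^5 + 3.420×10^5)/2 = 2.240×10^5 km.
The half-period of the transfer ellipse is t = π√(a_t³/μ) = 29578 s.
Target angular speed ω₂ = √(μ/r₂³) = 5.6301×10^-5 rad/s.
Angle swept by the target during transfer: ω₂·t = 1.6653 rad = 95.41°.
Arrival is 180° from departure on the ellipse, so φ = 180° − 95.41° = 84.6°.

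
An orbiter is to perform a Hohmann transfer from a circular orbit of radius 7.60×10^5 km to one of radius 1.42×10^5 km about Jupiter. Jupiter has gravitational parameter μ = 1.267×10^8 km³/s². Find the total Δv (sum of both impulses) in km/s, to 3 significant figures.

Δv = 14.6 km/s

The Hohmann ellipse has a_t = (r₁ + r₂)/2 = 4.510×10^5 km.
At r₁ the circular-orbit speed is v₁ = √(μ/r₁) = 12.912 km/s.
Transfer-orbit speed at r₁ (v² = μ(2/r − 1/a)): v_a = √[μ(2/r₁ − 1/a_t)] = 7.2450 km/s.
First burn Δv₁ = |v_a − v₁| = 5.667 km/s.
At r₂, v₂ = √(μ/r₂) = 29.871 km/s.
Transfer-orbit speed at r₂: v_p = √[μ(2/r₂ − 1/a_t)] = 38.776 km/s.
Second burn Δv₂ = |v₂ − v_p| = 8.905 km/s.
Δv = Δv₁ + Δv₂ = 5.667 + 8.905 = 14.57 km/s.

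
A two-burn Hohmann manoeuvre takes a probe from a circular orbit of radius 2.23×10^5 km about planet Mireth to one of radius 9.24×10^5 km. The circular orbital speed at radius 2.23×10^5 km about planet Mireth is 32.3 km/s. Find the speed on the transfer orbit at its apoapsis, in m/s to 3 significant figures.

From the circular-orbit relation v² = μ/r at r = 2.23×10^5 km: μ = v²r = (32.3)² × 2.23×10^5 = 2.32654×10^8 km³/s².
The Hohmann ellipse has a_t = (r₁ + r₂)/2 = 5.735×10^5 km.
The apoapsis of the transfer ellipse is at r = 9.240×10^5 km.
From the vis-viva equation, v = √[μ(2/r − 1/a_t)] = 9.895 km/s.

v = 9890 m/s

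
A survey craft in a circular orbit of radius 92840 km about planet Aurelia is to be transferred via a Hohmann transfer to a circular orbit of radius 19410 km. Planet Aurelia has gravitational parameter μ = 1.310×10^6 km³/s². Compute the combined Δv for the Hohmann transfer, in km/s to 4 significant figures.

Δv = 3.898 km/s

Transfer-ellipse semi-major axis a_t = (r₁ + r₂)/2 = (92840 + 19410)/2 = 56125 km.
At r₁ the circular-orbit speed is v₁ = √(μ/r₁) = 3.756 km/s.
Transfer-orbit speed at r₁ (vis-viva): v_a = √[μ(2/r₁ − 1/a_t)] = 2.209 km/s.
First burn Δv₁ = |v_a − v₁| = 1.547 km/s.
Circular speed at r₂: v₂ = √(μ/r₂) = 8.2153 km/s.
Transfer-orbit speed at r₂: v_p = √[μ(2/r₂ − 1/a_t)] = 10.566 km/s.
Second burn Δv₂ = |v₂ − v_p| = 2.351 km/s.
Δv = Δv₁ + Δv₂ = 1.547 + 2.351 = 3.898 km/s.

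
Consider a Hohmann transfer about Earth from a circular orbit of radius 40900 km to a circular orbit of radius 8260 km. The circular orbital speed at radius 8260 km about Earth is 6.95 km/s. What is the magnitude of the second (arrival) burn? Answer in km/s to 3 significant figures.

Δv₂ = 2.02 km/s

From the circular-orbit relation v² = μ/r at r = 8260 km: μ = v²r = (6.95)² × 8260 = 3.98979×10^5 km³/s².
The Hohmann ellipse has a_t = (r₁ + r₂)/2 = 24580 km.
On the circular orbit at r = 8260 km, v_c = √(μ/r) = 6.950 km/s.
Vis-viva on the transfer ellipse at r = 8260 km gives v_t = √[μ(2/r − 1/a_t)] = 8.965 km/s.
Δv₂ = |v_t − v_c| = |8.965 − 6.950| = 2.015 km/s.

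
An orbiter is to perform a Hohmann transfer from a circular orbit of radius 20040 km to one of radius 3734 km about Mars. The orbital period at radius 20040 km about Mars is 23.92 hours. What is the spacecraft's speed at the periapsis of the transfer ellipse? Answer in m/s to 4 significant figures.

v = 4398 m/s

From Kepler's third law T² = 4π²r³/μ at r = 20040 km, T = 23.92 hours = 23.92 × 3600 s = 86112 s: μ = 4π²r³/T² = 42847.5 km³/s².
Semi-major axis of the transfer orbit: a_t = (20040 + 3734)/2 = 11887 km.
At periapsis, r = 3734 km.
From the vis-viva equation, v = √[μ(2/r − 1/a_t)] = 4.398 km/s.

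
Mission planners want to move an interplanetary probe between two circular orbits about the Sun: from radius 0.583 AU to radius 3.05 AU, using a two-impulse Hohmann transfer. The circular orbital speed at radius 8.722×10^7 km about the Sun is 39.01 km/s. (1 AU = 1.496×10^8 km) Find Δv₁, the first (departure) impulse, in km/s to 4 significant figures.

Δv₁ = 11.54 km/s

From the circular-orbit relation v² = μ/r at r = 8.722×10^7 km: μ = v²r = (39.01)² × 8.722×10^7 = 1.32730×10^11 km³/s².
In km: r₁ = 0.583 × 1.496×10^8 = 8.72168×10^7 km; r₂ = 3.05 × 1.496×10^8 = 4.5628×10^8 km.
Semi-major axis of the transfer orbit: a_t = (8.72168×10^7 + 4.5628×10^8)/2 = 2.717484×10^8 km.
Circular speed at r = 8.72168×10^7 km: v_c = √(μ/r) = 39.01 km/s.
Vis-viva on the transfer ellipse at r = 8.72168×10^7 km gives v_t = √[μ(2/r − 1/a_t)] = 50.55 km/s.
Δv₁ = |v_t − v_c| = |50.55 − 39.01| = 11.54 km/s.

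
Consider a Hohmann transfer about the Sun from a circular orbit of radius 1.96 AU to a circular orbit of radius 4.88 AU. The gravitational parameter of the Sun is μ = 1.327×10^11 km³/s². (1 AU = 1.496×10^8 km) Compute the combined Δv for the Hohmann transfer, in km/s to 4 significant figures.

Δv = 7.414 km/s

In km: r₁ = 1.96 × 1.496×10^8 = 2.93216×10^8 km; r₂ = 4.88 × 1.496×10^8 = 7.30048×10^8 km.
Semi-major axis of the transfer orbit: a_t = (2.93216×10^8 + 7.30048×10^8)/2 = 5.11632×10^8 km.
Circular speed at r₁: v₁ = √(μ/r₁) = √(1.327×10^11/2.93216×10^8) = 21.274 km/s.
On the transfer ellipse at r₁, vis-viva gives v_p = √[μ(2/r₁ − 1/a_t)] = 25.412 km/s.
First burn Δv₁ = |v_p − v₁| = 4.138 km/s.
Circular speed at r₂: v₂ = √(μ/r₂) = 13.482 km/s.
Transfer-orbit speed at r₂: v_a = √[μ(2/r₂ − 1/a_t)] = 10.206 km/s.
Second burn Δv₂ = |v₂ − v_a| = 3.276 km/s.
Total Δv = Δv₁ + Δv₂ = 7.414 km/s.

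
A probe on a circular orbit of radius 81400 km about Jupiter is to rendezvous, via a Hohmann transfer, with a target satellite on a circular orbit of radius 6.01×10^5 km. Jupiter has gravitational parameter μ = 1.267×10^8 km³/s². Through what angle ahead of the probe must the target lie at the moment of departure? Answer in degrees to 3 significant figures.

φ = 103°

Semi-major axis of the transfer orbit: a_t = (81400 + 6.010×10^5)/2 = 3.412×10^5 km.
The half-period of the transfer ellipse is t = π√(a_t³/μ) = 55626 s.
Target angular speed ω₂ = √(μ/r₂³) = 2.4159×10^-5 rad/s.
Angle swept by the target during transfer: ω₂·t = 1.3439 rad = 77.00°.
The probe traverses 180° on the transfer ellipse, so the target must lead by 180° − 77.00° = 103°.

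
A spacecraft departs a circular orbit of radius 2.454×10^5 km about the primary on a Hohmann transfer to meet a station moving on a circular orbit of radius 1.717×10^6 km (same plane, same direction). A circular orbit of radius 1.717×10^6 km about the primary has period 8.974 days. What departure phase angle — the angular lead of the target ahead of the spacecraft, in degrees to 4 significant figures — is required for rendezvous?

From Kepler's third law T² = 4π²r³/μ at r = 1.717×10^6 km, T = 8.974 days = 8.974 × 86400 s = 7.753536×10^5 s: μ = 4π²r³/T² = 3.32408×10^8 km³/s².
Transfer-ellipse semi-major axis a_t = (r₁ + r₂)/2 = (2.454×10^5 + 1.717×10^6)/2 = 9.812×10^5 km.
Transfer time t = π√(a_t³/μ) = 1.6748×10^5 s.
Target angular speed ω₂ = √(μ/r₂³) = 8.1036×10^-6 rad/s.
Angle swept by the target during transfer: ω₂·t = 1.3572 rad = 77.76°.
Arrival is 180° from departure on the ellipse, so φ = 180° − 77.76° = 102.2°.

φ = 102.2°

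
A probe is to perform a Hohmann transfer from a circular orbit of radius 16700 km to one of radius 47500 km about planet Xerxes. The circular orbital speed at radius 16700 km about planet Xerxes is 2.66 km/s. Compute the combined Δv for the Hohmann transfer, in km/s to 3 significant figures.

From the circular-orbit relation v² = μ/r at r = 16700 km: μ = v²r = (2.66)² × 16700 = 1.18163×10^5 km³/s².
The Hohmann ellipse has a_t = (r₁ + r₂)/2 = 32100 km.
At r₁ the circular-orbit speed is v₁ = √(μ/r₁) = 2.6600 km/s.
Transfer-orbit speed at r₁ (vis-viva equation): v_p = √[μ(2/r₁ − 1/a_t)] = 3.2358 km/s.
First burn Δv₁ = |v_p − v₁| = 0.5758 km/s.
At r₂, v₂ = √(μ/r₂) = 1.5772 km/s.
Transfer-orbit speed at r₂: v_a = √[μ(2/r₂ − 1/a_t)] = 1.1376 km/s.
Second burn Δv₂ = |v₂ − v_a| = 0.4396 km/s.
Δv = Δv₁ + Δv₂ = 0.5758 + 0.4396 = 1.015 km/s.

Δv = 1.02 km/s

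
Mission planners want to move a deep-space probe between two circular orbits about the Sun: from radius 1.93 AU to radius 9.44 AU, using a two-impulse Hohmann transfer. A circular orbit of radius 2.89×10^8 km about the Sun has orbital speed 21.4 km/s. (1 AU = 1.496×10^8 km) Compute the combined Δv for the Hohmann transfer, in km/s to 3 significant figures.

From the circular-orbit relation v² = μ/r at r = 2.89×10^8 km: μ = v²r = (21.4)² × 2.89×10^8 = 1.32350×10^11 km³/s².
In km: r₁ = 1.93 × 1.496×10^8 = 2.88728×10^8 km; r₂ = 9.44 × 1.496×10^8 = 1.412224×10^9 km.
Transfer-ellipse semi-major axis a_t = (r₁ + r₂)/2 = (2.88728×10^8 + 1.412224×10^9)/2 = 8.50476×10^8 km.
At r₁ the circular-orbit speed is v₁ = √(μ/r₁) = 21.410 km/s.
On the transfer ellipse at r₁, v² = μ(2/r − 1/a) gives v_p = √[μ(2/r₁ − 1/a_t)] = 27.589 km/s.
First burn Δv₁ = |v_p − v₁| = 6.179 km/s.
At r₂, v₂ = √(μ/r₂) = 9.681 km/s.
Transfer-orbit speed at r₂: v_a = √[μ(2/r₂ − 1/a_t)] = 5.641 km/s.
Second burn Δv₂ = |v₂ − v_a| = 4.040 km/s.
Total Δv = Δv₁ + Δv₂ = 10.22 km/s.

Δv = 10.2 km/s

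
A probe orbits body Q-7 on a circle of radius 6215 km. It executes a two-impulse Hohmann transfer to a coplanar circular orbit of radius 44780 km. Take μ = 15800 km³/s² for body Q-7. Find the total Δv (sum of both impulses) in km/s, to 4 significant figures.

Δv = 0.8193 km/s

Semi-major axis of the transfer orbit: a_t = (6215 + 44780)/2 = 25497.5 km.
At r₁ the circular-orbit speed is v₁ = √(μ/r₁) = 1.5944 km/s.
Transfer-orbit speed at r₁ (v² = μ(2/r − 1/a)): v_p = √[μ(2/r₁ − 1/a_t)] = 2.1130 km/s.
First burn Δv₁ = |v_p − v₁| = 0.5186 km/s.
Circular speed at r₂: v₂ = √(μ/r₂) = 0.5940 km/s.
Transfer-orbit speed at r₂: v_a = √[μ(2/r₂ − 1/a_t)] = 0.2933 km/s.
Second burn Δv₂ = |v₂ − v_a| = 0.3007 km/s.
Δv = Δv₁ + Δv₂ = 0.5186 + 0.3007 = 0.8193 km/s.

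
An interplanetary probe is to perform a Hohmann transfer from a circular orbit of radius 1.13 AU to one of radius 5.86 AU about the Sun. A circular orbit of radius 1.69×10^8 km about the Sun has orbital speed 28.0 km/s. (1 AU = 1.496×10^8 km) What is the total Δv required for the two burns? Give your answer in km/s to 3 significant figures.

Δv = 13.6 km/s

From the circular-orbit relation v² = μ/r at r = 1.69×10^8 km: μ = v²r = (28.0)² × 1.69×10^8 = 1.32496×10^11 km³/s².
In km: r₁ = 1.13 × 1.496×10^8 = 1.69048×10^8 km; r₂ = 5.86 × 1.496×10^8 = 8.76656×10^8 km.
Transfer-ellipse semi-major axis a_t = (r₁ + r₂)/2 = (1.69048×10^8 + 8.76656×10^8)/2 = 5.22852×10^8 km.
At r₁ the circular-orbit speed is v₁ = √(μ/r₁) = 27.996 km/s.
Transfer-orbit speed at r₁ (v² = μ(2/r − 1/a)): v_p = √[μ(2/r₁ − 1/a_t)] = 36.251 km/s.
First burn Δv₁ = |v_p − v₁| = 8.255 km/s.
At r₂, v₂ = √(μ/r₂) = 12.2938 km/s.
Transfer-orbit speed at r₂: v_a = √[μ(2/r₂ − 1/a_t)] = 6.99041 km/s.
Second burn Δv₂ = |v₂ − v_a| = 5.303 km/s.
Total Δv = Δv₁ + Δv₂ = 13.56 km/s.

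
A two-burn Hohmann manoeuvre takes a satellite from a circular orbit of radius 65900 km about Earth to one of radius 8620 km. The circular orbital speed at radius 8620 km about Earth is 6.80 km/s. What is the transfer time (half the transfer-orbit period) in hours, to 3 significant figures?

From the circular-orbit relation v² = μ/r at r = 8620 km: μ = v²r = (6.80)² × 8620 = 3.98589×10^5 km³/s².
Semi-major axis of the transfer orbit: a_t = (65900 + 8620)/2 = 37260 km.
By Kepler's third law the transfer-orbit period is T = 2π√(a_t³/μ), so t = T/2 = 35790 s.
Converting: 35790 s ÷ 3600 s/hour = 9.94 hours.

t = 9.94 hours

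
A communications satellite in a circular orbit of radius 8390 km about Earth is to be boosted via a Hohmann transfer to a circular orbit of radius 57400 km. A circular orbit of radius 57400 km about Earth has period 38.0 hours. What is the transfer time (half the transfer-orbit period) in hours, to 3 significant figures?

t = 8.24 hours

From Kepler's third law T² = 4π²r³/μ at r = 57400 km, T = 38.0 hours = 38.0 × 3600 s = 1.368×10^5 s: μ = 4π²r³/T² = 3.98954×10^5 km³/s².
Transfer-ellipse semi-major axis a_t = (r₁ + r₂)/2 = (8390 + 57400)/2 = 32895 km.
Half the transfer-orbit period gives t = π√(a_t³/μ) = 29670 s.
Converting: 29670 s ÷ 3600 s/hour = 8.24 hours.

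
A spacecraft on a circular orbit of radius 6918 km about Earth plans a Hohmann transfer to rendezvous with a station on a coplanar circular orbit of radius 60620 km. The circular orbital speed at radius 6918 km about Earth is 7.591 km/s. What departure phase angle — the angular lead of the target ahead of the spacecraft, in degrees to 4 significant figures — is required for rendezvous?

φ = 105.2°

From the circular-orbit relation v² = μ/r at r = 6918 km: μ = v²r = (7.591)² × 6918 = 3.98638×10^5 km³/s².
The Hohmann ellipse has a_t = (r₁ + r₂)/2 = 33769 km.
Transfer time t = π√(a_t³/μ) = 30880 s.
Target angular speed ω₂ = √(μ/r₂³) = 4.230×10^-5 rad/s.
Angle swept by the target during transfer: ω₂·t = 1.3062 rad = 74.84°.
Arrival is 180° from departure on the ellipse, so φ = 180° − 74.84° = 105.2°.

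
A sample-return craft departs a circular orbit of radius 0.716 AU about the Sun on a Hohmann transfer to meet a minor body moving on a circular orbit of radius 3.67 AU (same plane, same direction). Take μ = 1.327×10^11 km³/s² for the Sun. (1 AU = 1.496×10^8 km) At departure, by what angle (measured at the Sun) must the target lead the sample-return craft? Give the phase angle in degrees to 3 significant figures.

In km: r₁ = 0.716 × 1.496×10^8 = 1.071136×10^8 km; r₂ = 3.67 × 1.496×10^8 = 5.49032×10^8 km.
The Hohmann ellipse has a_t = (r₁ + r₂)/2 = 3.280728×10^8 km.
The half-period of the transfer ellipse is t = π√(a_t³/μ) = 5.125×10^7 s.
The target's mean motion on its circular orbit is ω₂ = √(μ/r₂³) = 2.832×10^-8 rad/s.
Angle swept by the target during transfer: ω₂·t = 1.451 rad = 83.14°.
Arrival is 180° from departure on the ellipse, so φ = 180° − 83.14° = 96.9°.

φ = 96.9°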